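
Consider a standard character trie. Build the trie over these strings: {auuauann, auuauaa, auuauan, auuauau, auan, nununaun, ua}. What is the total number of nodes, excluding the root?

Insert word by word; a character creates a node only if that edge doesn't already exist:
  "auuauann" → 8 new (a, u, u, a, u, a, n, n)
  "auuauaa" → prefix "auuaua" already present; 1 new (a)
  "auuauan" → prefix "auuauan" already present; 0 new (none)
  "auuauau" → prefix "auuaua" already present; 1 new (u)
  "auan" → prefix "au" already present; 2 new (a, n)
  "nununaun" → 8 new (n, u, n, u, n, a, u, n)
  "ua" → 2 new (u, a)
Total nodes = 8 + 1 + 0 + 1 + 2 + 8 + 2 = 22

22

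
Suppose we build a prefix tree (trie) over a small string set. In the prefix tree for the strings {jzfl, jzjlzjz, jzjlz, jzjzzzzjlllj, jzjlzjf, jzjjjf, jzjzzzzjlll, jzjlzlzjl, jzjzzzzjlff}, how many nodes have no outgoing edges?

7

A leaf is a node with no children — equivalently, the end of a word that is not a proper prefix of any other stored word.
Those words: "jzfl", "jzjjjf", "jzjlzjf", "jzjlzjz", "jzjlzlzjl", "jzjzzzzjlff", "jzjzzzzjlllj"
Leaf count: 7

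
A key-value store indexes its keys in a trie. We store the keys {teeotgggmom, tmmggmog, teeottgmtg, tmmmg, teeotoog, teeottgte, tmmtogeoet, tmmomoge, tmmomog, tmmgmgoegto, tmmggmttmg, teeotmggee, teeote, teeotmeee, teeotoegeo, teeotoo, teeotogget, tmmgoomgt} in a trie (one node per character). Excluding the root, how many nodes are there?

75

Count nodes per top-level branch (shared prefixes stored once):
  't'-branch (teeote, teeotgggmom, teeotmeee, teeotmggee, teeotoegeo, teeotogget, teeotoo, teeotoog, teeottgmtg, teeottgte, tmmggmog, tmmggmttmg, tmmgmgoegto, tmmgoomgt, tmmmg, tmmomog, tmmomoge, tmmtogeoet): 75 nodes
Sum: 75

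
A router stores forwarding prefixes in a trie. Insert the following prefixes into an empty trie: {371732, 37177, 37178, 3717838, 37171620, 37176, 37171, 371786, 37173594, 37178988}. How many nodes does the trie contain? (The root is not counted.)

Count nodes per top-level branch (shared prefixes stored once):
  '3'-branch (37171, 37171620, 371732, 37173594, 37176, 37177, 37178, 3717838, 371786, 37178988): 22 nodes
Sum: 22

22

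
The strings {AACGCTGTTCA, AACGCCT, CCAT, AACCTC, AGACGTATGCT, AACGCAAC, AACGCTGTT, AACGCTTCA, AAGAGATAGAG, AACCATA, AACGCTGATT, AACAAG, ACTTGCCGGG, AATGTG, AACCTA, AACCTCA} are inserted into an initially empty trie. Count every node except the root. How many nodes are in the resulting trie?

For each word, the new-node count is its length minus the longest prefix already in the trie:
  "AACGCTGTTCA" → 11 new (A, A, C, G, C, T, G, T, T, C, A)
  "AACGCCT" → prefix "AACGC" already present; 2 new (C, T)
  "CCAT" → 4 new (C, C, A, T)
  "AACCTC" → prefix "AAC" already present; 3 new (C, T, C)
  "AGACGTATGCT" → prefix "A" already present; 10 new (G, A, C, G, T, A, T, G, C, T)
  "AACGCAAC" → prefix "AACGC" already present; 3 new (A, A, C)
  "AACGCTGTT" → prefix "AACGCTGTT" already present; 0 new (none)
  "AACGCTTCA" → prefix "AACGCT" already present; 3 new (T, C, A)
  "AAGAGATAGAG" → prefix "AA" already present; 9 new (G, A, G, A, T, A, G, A, G)
  "AACCATA" → prefix "AACC" already present; 3 new (A, T, A)
  "AACGCTGATT" → prefix "AACGCTG" already present; 3 new (A, T, T)
  "AACAAG" → prefix "AAC" already present; 3 new (A, A, G)
  "ACTTGCCGGG" → prefix "A" already present; 9 new (C, T, T, G, C, C, G, G, G)
  "AATGTG" → prefix "AA" already present; 4 new (T, G, T, G)
  "AACCTA" → prefix "AACCT" already present; 1 new (A)
  "AACCTCA" → prefix "AACCTC" already present; 1 new (A)
Total nodes = 11 + 2 + 4 + 3 + 10 + 3 + 0 + 3 + 9 + 3 + 3 + 3 + 9 + 4 + 1 + 1 = 69

69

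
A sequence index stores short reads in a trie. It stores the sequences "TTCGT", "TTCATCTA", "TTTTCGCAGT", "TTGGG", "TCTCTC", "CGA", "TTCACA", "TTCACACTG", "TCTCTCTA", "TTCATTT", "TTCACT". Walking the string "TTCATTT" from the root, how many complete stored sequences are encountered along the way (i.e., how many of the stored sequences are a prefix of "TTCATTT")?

Traverse "TTCATTT" character by character; count nodes along the way that are marked as word ends.
Prefixes of the query that are stored words: "TTCATTT"
Count: 1

1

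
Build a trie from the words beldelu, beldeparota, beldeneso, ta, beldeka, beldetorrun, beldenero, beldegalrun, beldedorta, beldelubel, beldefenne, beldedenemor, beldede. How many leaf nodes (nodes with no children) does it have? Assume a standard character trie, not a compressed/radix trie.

11

Leaves are exactly the stored words that no other stored word extends.
Those words: "beldedenemor", "beldedorta", "beldefenne", "beldegalrun", "beldeka", "beldelubel", "beldenero", "beldeneso", "beldeparota", "beldetorrun", "ta"
Leaf count: 11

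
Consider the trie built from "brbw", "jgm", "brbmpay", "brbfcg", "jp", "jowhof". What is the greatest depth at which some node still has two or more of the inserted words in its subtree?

3

Look for the deepest trie node that still has at least two words in its subtree.
e.g. "brbfcg" and "brbmpay" share the prefix "brb" of length 3; no pair shares a longer one.
Longest shared-prefix length: 3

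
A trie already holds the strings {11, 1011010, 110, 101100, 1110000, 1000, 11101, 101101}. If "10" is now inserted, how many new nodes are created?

0

Every character of "10" already lies on an existing path (it is a prefix of some stored word).
No new nodes are needed: 0.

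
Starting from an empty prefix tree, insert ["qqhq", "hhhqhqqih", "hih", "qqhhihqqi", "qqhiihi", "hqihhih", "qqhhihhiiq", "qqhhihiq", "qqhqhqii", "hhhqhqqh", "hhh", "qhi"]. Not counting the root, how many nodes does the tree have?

For each word, the new-node count is its length minus the longest prefix already in the trie:
  "qqhq" → 4 new (q, q, h, q)
  "hhhqhqqih" → 9 new (h, h, h, q, h, q, q, i, h)
  "hih" → prefix "h" already present; 2 new (i, h)
  "qqhhihqqi" → prefix "qqh" already present; 6 new (h, i, h, q, q, i)
  "qqhiihi" → prefix "qqh" already present; 4 new (i, i, h, i)
  "hqihhih" → prefix "h" already present; 6 new (q, i, h, h, i, h)
  "qqhhihhiiq" → prefix "qqhhih" already present; 4 new (h, i, i, q)
  "qqhhihiq" → prefix "qqhhih" already present; 2 new (i, q)
  "qqhqhqii" → prefix "qqhq" already present; 4 new (h, q, i, i)
  "hhhqhqqh" → prefix "hhhqhqq" already present; 1 new (h)
  "hhh" → prefix "hhh" already present; 0 new (none)
  "qhi" → prefix "q" already present; 2 new (h, i)
Total nodes = 4 + 9 + 2 + 6 + 4 + 6 + 4 + 2 + 4 + 1 + 0 + 2 = 44

44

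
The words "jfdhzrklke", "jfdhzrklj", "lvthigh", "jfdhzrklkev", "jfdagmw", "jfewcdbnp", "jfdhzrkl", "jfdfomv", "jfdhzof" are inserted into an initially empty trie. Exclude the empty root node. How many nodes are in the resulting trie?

36

Trie structure (* marks end of a word):
(root)
├─ j
│  └─ f
│     ├─ d
│     │  ├─ a
│     │  │  └─ g
│     │  │     └─ m
│     │  │        └─ w *
│     │  ├─ f
│     │  │  └─ o
│     │  │     └─ m
│     │  │        └─ v *
│     │  └─ h
│     │     └─ z
│     │        ├─ o
│     │        │  └─ f *
│     │        └─ r
│     │           └─ k
│     │              └─ l *
│     │                 ├─ j *
│     │                 └─ k
│     │                    └─ e *
│     │                       └─ v *
│     └─ e
│        └─ w
│           └─ c
│              └─ d
│                 └─ b
│                    └─ n
│                       └─ p *
└─ l
   └─ v
      └─ t
         └─ h
            └─ i
               └─ g
                  └─ h *
Counting every labelled node above: 36.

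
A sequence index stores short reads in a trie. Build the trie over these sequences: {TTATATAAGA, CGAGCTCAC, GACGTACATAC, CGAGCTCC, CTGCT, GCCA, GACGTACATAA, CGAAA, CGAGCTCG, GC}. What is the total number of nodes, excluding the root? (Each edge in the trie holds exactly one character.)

42

Insert word by word; a character creates a node only if that edge doesn't already exist:
  "TTATATAAGA" → 10 new (T, T, A, T, A, T, A, A, G, A)
  "CGAGCTCAC" → 9 new (C, G, A, G, C, T, C, A, C)
  "GACGTACATAC" → 11 new (G, A, C, G, T, A, C, A, T, A, C)
  "CGAGCTCC" → prefix "CGAGCTC" already present; 1 new (C)
  "CTGCT" → prefix "C" already present; 4 new (T, G, C, T)
  "GCCA" → prefix "G" already present; 3 new (C, C, A)
  "GACGTACATAA" → prefix "GACGTACATA" already present; 1 new (A)
  "CGAAA" → prefix "CGA" already present; 2 new (A, A)
  "CGAGCTCG" → prefix "CGAGCTC" already present; 1 new (G)
  "GC" → prefix "GC" already present; 0 new (none)
Total nodes = 10 + 9 + 11 + 1 + 4 + 3 + 1 + 2 + 1 + 0 = 42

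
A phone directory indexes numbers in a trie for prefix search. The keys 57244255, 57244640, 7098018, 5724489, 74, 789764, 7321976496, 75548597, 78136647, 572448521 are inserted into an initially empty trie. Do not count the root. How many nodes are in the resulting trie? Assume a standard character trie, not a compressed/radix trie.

51

Count nodes per top-level branch (shared prefixes stored once):
  '5'-branch (57244255, 57244640, 572448521, 5724489): 16 nodes
  '7'-branch (7098018, 7321976496, 74, 75548597, 78136647, 789764): 35 nodes
Sum: 51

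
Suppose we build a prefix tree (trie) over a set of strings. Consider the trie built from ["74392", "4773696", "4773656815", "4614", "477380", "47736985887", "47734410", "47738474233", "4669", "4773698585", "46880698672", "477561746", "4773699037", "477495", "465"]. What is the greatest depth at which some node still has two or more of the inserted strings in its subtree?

Look for the deepest trie node that still has at least two words in its subtree.
"4773698585" and "47736985887" agree on "477369858" (9 characters) before diverging; nothing deeper is shared.
Longest shared-prefix length: 9

9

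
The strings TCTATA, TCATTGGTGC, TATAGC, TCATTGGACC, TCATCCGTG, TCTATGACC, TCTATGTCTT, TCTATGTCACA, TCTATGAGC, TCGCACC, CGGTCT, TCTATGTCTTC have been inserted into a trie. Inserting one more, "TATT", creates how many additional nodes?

The longest prefix of "TATT" already in the trie is "TAT" (length 3).
So 4 − 3 = 1 new nodes.

1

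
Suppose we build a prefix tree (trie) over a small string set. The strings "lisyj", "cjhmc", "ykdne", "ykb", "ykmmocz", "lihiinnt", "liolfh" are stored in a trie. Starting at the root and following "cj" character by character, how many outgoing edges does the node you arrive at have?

Follow the path "cj" to its node, then look at its outgoing edges.
Characters that immediately follow "cj" among the stored strings: {h}.
That node has 1 child edge.

1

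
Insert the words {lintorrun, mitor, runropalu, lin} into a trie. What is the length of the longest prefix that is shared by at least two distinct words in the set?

Look for the deepest trie node that still has at least two words in its subtree.
e.g. "lin" and "lintorrun" share the prefix "lin" of length 3; no pair shares a longer one.
Longest shared-prefix length: 3

3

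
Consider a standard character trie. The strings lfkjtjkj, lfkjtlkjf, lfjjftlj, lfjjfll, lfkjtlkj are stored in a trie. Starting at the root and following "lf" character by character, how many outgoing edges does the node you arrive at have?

The children of the "lf" node are the distinct next characters among strings starting with "lf".
Distinct next characters after "lf": j, k.
That node has 2 child edges.

2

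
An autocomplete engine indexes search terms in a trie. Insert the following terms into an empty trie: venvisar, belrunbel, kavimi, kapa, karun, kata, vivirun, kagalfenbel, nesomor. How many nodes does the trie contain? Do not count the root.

52

For each word, the new-node count is its length minus the longest prefix already in the trie:
  "venvisar" → 8 new (v, e, n, v, i, s, a, r)
  "belrunbel" → 9 new (b, e, l, r, u, n, b, e, l)
  "kavimi" → 6 new (k, a, v, i, m, i)
  "kapa" → prefix "ka" already present; 2 new (p, a)
  "karun" → prefix "ka" already present; 3 new (r, u, n)
  "kata" → prefix "ka" already present; 2 new (t, a)
  "vivirun" → prefix "v" already present; 6 new (i, v, i, r, u, n)
  "kagalfenbel" → prefix "ka" already present; 9 new (g, a, l, f, e, n, b, e, l)
  "nesomor" → 7 new (n, e, s, o, m, o, r)
Total nodes = 8 + 9 + 6 + 2 + 3 + 2 + 6 + 9 + 7 = 52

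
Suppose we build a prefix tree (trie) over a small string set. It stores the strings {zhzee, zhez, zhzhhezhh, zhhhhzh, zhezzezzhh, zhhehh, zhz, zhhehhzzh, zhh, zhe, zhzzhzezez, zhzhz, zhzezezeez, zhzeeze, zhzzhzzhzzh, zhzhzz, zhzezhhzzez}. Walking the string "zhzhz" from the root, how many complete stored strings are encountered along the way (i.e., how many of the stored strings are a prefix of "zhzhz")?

2

Check each prefix of "zhzhz" against the stored set — each match is an end-marker on the path.
Prefixes of the query that are stored words: "zhz", "zhzhz"
Count: 2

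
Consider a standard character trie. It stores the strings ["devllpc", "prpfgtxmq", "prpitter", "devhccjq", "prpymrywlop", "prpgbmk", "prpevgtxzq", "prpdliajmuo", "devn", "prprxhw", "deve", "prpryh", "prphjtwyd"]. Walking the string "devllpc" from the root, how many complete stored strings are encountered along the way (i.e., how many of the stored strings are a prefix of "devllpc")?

1

Traverse "devllpc" character by character; count nodes along the way that are marked as word ends.
Prefixes of the query that are stored words: "devllpc"
Count: 1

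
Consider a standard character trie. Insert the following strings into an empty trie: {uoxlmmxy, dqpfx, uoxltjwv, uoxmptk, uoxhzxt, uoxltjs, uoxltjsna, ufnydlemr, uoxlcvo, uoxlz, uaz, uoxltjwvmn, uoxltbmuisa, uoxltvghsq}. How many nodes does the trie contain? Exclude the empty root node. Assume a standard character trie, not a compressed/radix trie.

55

Insert word by word; a character creates a node only if that edge doesn't already exist:
  "uoxlmmxy" → 8 new (u, o, x, l, m, m, x, y)
  "dqpfx" → 5 new (d, q, p, f, x)
  "uoxltjwv" → prefix "uoxl" already present; 4 new (t, j, w, v)
  "uoxmptk" → prefix "uox" already present; 4 new (m, p, t, k)
  "uoxhzxt" → prefix "uox" already present; 4 new (h, z, x, t)
  "uoxltjs" → prefix "uoxltj" already present; 1 new (s)
  "uoxltjsna" → prefix "uoxltjs" already present; 2 new (n, a)
  "ufnydlemr" → prefix "u" already present; 8 new (f, n, y, d, l, e, m, r)
  "uoxlcvo" → prefix "uoxl" already present; 3 new (c, v, o)
  "uoxlz" → prefix "uoxl" already present; 1 new (z)
  "uaz" → prefix "u" already present; 2 new (a, z)
  "uoxltjwvmn" → prefix "uoxltjwv" already present; 2 new (m, n)
  "uoxltbmuisa" → prefix "uoxlt" already present; 6 new (b, m, u, i, s, a)
  "uoxltvghsq" → prefix "uoxlt" already present; 5 new (v, g, h, s, q)
Total nodes = 8 + 5 + 4 + 4 + 4 + 1 + 2 + 8 + 3 + 1 + 2 + 2 + 6 + 5 = 55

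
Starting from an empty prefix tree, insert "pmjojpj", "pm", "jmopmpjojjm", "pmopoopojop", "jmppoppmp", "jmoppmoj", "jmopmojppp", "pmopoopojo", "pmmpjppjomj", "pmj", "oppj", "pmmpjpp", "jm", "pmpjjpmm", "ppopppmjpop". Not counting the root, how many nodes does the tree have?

72

Trace insertions, counting only characters that open a new branch:
  "pmjojpj" → 7 new (p, m, j, o, j, p, j)
  "pm" → prefix "pm" already present; 0 new (none)
  "jmopmpjojjm" → 11 new (j, m, o, p, m, p, j, o, j, j, m)
  "pmopoopojop" → prefix "pm" already present; 9 new (o, p, o, o, p, o, j, o, p)
  "jmppoppmp" → prefix "jm" already present; 7 new (p, p, o, p, p, m, p)
  "jmoppmoj" → prefix "jmop" already present; 4 new (p, m, o, j)
  "jmopmojppp" → prefix "jmopm" already present; 5 new (o, j, p, p, p)
  "pmopoopojo" → prefix "pmopoopojo" already present; 0 new (none)
  "pmmpjppjomj" → prefix "pm" already present; 9 new (m, p, j, p, p, j, o, m, j)
  "pmj" → prefix "pmj" already present; 0 new (none)
  "oppj" → 4 new (o, p, p, j)
  "pmmpjpp" → prefix "pmmpjpp" already present; 0 new (none)
  "jm" → prefix "jm" already present; 0 new (none)
  "pmpjjpmm" → prefix "pm" already present; 6 new (p, j, j, p, m, m)
  "ppopppmjpop" → prefix "p" already present; 10 new (p, o, p, p, p, m, j, p, o, p)
Total nodes = 7 + 0 + 11 + 9 + 7 + 4 + 5 + 0 + 9 + 0 + 4 + 0 + 0 + 6 + 10 = 72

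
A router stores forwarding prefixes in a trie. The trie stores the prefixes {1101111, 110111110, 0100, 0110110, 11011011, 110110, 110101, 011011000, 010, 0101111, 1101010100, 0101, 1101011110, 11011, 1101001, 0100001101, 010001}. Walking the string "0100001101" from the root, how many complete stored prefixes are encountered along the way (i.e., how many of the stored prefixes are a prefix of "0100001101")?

3

Walk "0100001101" from the root; an end-of-word marker is hit whenever a stored word is a prefix of "0100001101".
Prefixes of the query that are stored words: "010", "0100", "0100001101"
Count: 3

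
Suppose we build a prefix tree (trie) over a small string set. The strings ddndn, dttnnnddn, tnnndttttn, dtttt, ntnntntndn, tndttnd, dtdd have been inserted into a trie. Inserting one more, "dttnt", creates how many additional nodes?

The longest prefix of "dttnt" already in the trie is "dttn" (length 4).
So 5 − 4 = 1 new nodes.

1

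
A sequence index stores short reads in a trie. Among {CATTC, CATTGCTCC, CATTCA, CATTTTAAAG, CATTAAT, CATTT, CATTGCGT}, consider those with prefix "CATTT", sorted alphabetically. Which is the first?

CATTT

DFS of the "CATTT" subtree visits, in order: "CATTT", "CATTTTAAAG"
The 1st is CATTT.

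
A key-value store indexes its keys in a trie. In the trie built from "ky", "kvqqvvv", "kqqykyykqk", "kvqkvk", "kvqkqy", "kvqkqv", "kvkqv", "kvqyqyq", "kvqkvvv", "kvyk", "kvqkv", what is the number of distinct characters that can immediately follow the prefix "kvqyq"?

1

Follow the path "kvqyq" to its node, then look at its outgoing edges.
Characters that immediately follow "kvqyq" among the stored strings: {y}.
That node has 1 child edge.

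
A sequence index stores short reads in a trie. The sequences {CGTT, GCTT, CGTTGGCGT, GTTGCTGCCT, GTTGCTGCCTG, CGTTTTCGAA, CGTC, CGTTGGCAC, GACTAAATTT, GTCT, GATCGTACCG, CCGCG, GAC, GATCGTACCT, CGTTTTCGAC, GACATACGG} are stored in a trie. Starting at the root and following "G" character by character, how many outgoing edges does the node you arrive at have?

Walk "G" from the root, arriving at one node.
Characters that immediately follow "G" among the stored strings: {A, C, T}.
That node has 3 child edges.

3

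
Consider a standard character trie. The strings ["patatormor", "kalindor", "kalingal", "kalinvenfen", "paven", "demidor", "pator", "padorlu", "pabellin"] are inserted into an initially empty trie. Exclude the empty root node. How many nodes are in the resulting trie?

For each word, the new-node count is its length minus the longest prefix already in the trie:
  "patatormor" → 10 new (p, a, t, a, t, o, r, m, o, r)
  "kalindor" → 8 new (k, a, l, i, n, d, o, r)
  "kalingal" → prefix "kalin" already present; 3 new (g, a, l)
  "kalinvenfen" → prefix "kalin" already present; 6 new (v, e, n, f, e, n)
  "paven" → prefix "pa" already present; 3 new (v, e, n)
  "demidor" → 7 new (d, e, m, i, d, o, r)
  "pator" → prefix "pat" already present; 2 new (o, r)
  "padorlu" → prefix "pa" already present; 5 new (d, o, r, l, u)
  "pabellin" → prefix "pa" already present; 6 new (b, e, l, l, i, n)
Total nodes = 10 + 8 + 3 + 6 + 3 + 7 + 2 + 5 + 6 = 50

50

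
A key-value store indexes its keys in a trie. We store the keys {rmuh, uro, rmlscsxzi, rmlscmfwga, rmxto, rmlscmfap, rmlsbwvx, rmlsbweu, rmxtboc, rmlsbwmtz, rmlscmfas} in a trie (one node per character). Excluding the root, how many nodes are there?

37

Trace insertions, counting only characters that open a new branch:
  "rmuh" → 4 new (r, m, u, h)
  "uro" → 3 new (u, r, o)
  "rmlscsxzi" → prefix "rm" already present; 7 new (l, s, c, s, x, z, i)
  "rmlscmfwga" → prefix "rmlsc" already present; 5 new (m, f, w, g, a)
  "rmxto" → prefix "rm" already present; 3 new (x, t, o)
  "rmlscmfap" → prefix "rmlscmf" already present; 2 new (a, p)
  "rmlsbwvx" → prefix "rmls" already present; 4 new (b, w, v, x)
  "rmlsbweu" → prefix "rmlsbw" already present; 2 new (e, u)
  "rmxtboc" → prefix "rmxt" already present; 3 new (b, o, c)
  "rmlsbwmtz" → prefix "rmlsbw" already present; 3 new (m, t, z)
  "rmlscmfas" → prefix "rmlscmfa" already present; 1 new (s)
Total nodes = 4 + 3 + 7 + 5 + 3 + 2 + 4 + 2 + 3 + 3 + 1 = 37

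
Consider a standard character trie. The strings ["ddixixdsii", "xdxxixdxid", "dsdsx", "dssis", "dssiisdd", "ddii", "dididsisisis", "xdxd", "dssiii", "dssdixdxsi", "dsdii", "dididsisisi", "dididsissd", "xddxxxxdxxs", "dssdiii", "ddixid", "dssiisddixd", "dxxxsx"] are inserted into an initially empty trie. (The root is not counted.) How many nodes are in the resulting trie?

76

Trace insertions, counting only characters that open a new branch:
  "ddixixdsii" → 10 new (d, d, i, x, i, x, d, s, i, i)
  "xdxxixdxid" → 10 new (x, d, x, x, i, x, d, x, i, d)
  "dsdsx" → prefix "d" already present; 4 new (s, d, s, x)
  "dssis" → prefix "ds" already present; 3 new (s, i, s)
  "dssiisdd" → prefix "dssi" already present; 4 new (i, s, d, d)
  "ddii" → prefix "ddi" already present; 1 new (i)
  "dididsisisis" → prefix "d" already present; 11 new (i, d, i, d, s, i, s, i, s, i, s)
  "xdxd" → prefix "xdx" already present; 1 new (d)
  "dssiii" → prefix "dssii" already present; 1 new (i)
  "dssdixdxsi" → prefix "dss" already present; 7 new (d, i, x, d, x, s, i)
  "dsdii" → prefix "dsd" already present; 2 new (i, i)
  "dididsisisi" → prefix "dididsisisi" already present; 0 new (none)
  "dididsissd" → prefix "dididsis" already present; 2 new (s, d)
  "xddxxxxdxxs" → prefix "xd" already present; 9 new (d, x, x, x, x, d, x, x, s)
  "dssdiii" → prefix "dssdi" already present; 2 new (i, i)
  "ddixid" → prefix "ddixi" already present; 1 new (d)
  "dssiisddixd" → prefix "dssiisdd" already present; 3 new (i, x, d)
  "dxxxsx" → prefix "d" already present; 5 new (x, x, x, s, x)
Total nodes = 10 + 10 + 4 + 3 + 4 + 1 + 11 + 1 + 1 + 7 + 2 + 0 + 2 + 9 + 2 + 1 + 3 + 5 = 76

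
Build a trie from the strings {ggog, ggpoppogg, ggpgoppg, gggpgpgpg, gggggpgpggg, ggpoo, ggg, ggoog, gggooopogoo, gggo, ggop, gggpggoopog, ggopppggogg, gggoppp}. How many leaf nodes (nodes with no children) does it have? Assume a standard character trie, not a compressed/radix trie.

11

A leaf is a node with no children — equivalently, the end of a word that is not a proper prefix of any other stored word.
Those words: "gggggpgpggg", "gggooopogoo", "gggoppp", "gggpggoopog", "gggpgpgpg", "ggog", "ggoog", "ggopppggogg", "ggpgoppg", "ggpoo", "ggpoppogg"
Leaf count: 11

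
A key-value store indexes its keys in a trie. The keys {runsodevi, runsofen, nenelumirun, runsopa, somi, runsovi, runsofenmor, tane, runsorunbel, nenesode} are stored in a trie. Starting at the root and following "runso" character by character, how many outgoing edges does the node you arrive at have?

Walk "runso" from the root, arriving at one node.
Characters that immediately follow "runso" among the stored strings: {d, f, p, r, v}.
That node has 5 child edges.

5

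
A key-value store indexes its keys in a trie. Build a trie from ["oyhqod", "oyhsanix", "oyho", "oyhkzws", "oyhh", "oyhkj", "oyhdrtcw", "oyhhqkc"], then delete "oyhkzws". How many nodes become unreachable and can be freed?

A node on "oyhkzws"'s path can go only if nothing else ends at it or branches off below it.
The suffix "zws" (3 nodes) is used only by "oyhkzws"; the node for "oyhk" still has the child "j", so pruning stops there.
Nodes removed: 3

3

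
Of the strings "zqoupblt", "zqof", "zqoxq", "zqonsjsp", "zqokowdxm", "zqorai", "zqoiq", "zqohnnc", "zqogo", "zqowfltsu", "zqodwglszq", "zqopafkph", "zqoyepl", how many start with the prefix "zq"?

13

Traverse to the node for "zq", then collect every word in that subtree.
Words under "zq": zqodwglszq, zqof, zqogo, zqohnnc, zqoiq, zqokowdxm, zqonsjsp, zqopafkph, zqorai, zqoupblt, zqowfltsu, zqoxq, zqoyepl
Count: 13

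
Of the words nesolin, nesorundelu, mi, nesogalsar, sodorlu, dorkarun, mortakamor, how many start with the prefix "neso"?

3

Traverse to the node for "neso", then collect every word in that subtree.
Matches: "nesogalsar", "nesolin", "nesorundelu"
Count: 3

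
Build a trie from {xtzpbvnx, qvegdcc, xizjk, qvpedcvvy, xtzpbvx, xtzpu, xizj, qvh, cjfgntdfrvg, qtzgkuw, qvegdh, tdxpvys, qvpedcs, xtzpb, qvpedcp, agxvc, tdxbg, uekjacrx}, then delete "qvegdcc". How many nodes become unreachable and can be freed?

2

A node on "qvegdcc"'s path can go only if nothing else ends at it or branches off below it.
The suffix "cc" (2 nodes) is used only by "qvegdcc"; the node for "qvegd" still has the child "h", so pruning stops there.
Nodes removed: 2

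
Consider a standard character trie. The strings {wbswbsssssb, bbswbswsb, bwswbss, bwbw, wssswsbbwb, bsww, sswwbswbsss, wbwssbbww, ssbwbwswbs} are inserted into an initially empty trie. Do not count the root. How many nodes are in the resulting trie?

66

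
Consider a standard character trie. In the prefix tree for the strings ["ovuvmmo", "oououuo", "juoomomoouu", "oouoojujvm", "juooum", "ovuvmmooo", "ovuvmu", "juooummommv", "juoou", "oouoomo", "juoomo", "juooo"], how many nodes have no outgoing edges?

A leaf is a node with no children — equivalently, the end of a word that is not a proper prefix of any other stored word.
Those words: "juoomomoouu", "juooo", "juooummommv", "oouoojujvm", "oouoomo", "oououuo", "ovuvmmooo", "ovuvmu"
Leaf count: 8

8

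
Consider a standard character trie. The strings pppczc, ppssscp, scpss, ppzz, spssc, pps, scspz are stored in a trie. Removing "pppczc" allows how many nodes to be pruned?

4

Walk "pppczc" from the leaf back toward the root, removing each node that no remaining word uses.
The suffix "pczc" (4 nodes) is used only by "pppczc"; the node for "pp" still has the child "s", so pruning stops there.
Nodes removed: 4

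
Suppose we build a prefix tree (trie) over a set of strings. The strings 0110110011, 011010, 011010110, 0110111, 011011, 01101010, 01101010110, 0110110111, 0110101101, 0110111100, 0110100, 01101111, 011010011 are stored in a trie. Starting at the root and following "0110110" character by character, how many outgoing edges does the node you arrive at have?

2

Walk "0110110" from the root, arriving at one node.
Characters that immediately follow "0110110" among the stored strings: {0, 1}.
That node has 2 child edges.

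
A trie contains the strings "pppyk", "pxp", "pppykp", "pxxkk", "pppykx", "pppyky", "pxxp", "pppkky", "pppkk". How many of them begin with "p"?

Traverse to the node for "p", then collect every word in that subtree.
Matches: "pppkk", "pppkky", "pppyk", "pppykp", "pppykx", "pppyky", "pxp", "pxxkk", "pxxp"
Count: 9

9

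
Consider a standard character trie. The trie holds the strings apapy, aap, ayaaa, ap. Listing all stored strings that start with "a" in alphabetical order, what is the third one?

DFS of the "a" subtree visits, in order: "aap", "ap", "apapy", "ayaaa"
Position 3: apapy

apapy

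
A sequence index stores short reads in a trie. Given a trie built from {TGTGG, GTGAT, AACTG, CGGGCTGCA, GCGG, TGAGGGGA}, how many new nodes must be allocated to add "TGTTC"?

2

Walking "TGTTC" from the root, the first 3 characters ("TGT") follow existing edges; "T" is the first miss.
So 5 − 3 = 2 new nodes.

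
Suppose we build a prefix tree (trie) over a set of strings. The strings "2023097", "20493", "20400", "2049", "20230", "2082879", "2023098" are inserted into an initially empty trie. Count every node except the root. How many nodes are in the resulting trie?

18

Count nodes per top-level branch (shared prefixes stored once):
  '2'-branch (20230, 2023097, 2023098, 20400, 2049, 20493, 2082879): 18 nodes
Sum: 18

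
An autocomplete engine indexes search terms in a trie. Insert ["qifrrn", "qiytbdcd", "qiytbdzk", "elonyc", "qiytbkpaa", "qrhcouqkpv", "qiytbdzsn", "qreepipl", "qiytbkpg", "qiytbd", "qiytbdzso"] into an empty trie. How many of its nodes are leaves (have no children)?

10

Leaves are exactly the stored words that no other stored word extends.
Those words: "elonyc", "qifrrn", "qiytbdcd", "qiytbdzk", "qiytbdzsn", "qiytbdzso", "qiytbkpaa", "qiytbkpg", "qreepipl", "qrhcouqkpv"
Leaf count: 10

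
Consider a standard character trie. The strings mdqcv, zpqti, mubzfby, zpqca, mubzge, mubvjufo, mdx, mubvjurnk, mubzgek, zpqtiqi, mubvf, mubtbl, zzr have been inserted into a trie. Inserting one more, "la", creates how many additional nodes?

Nothing in the trie begins with "l"; the whole of "la" is new.
2 − 0 = 2 new nodes.

2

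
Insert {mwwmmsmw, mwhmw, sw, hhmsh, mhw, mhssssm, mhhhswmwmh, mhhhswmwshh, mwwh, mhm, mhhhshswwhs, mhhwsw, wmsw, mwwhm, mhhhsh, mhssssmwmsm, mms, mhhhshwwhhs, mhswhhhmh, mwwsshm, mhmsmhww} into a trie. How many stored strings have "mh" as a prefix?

12

Walk to "mh"; the words in its subtree are exactly those with that prefix.
Words under "mh": mhhhsh, mhhhshswwhs, mhhhshwwhhs, mhhhswmwmh, mhhhswmwshh, mhhwsw, mhm, mhmsmhww, mhssssm, mhssssmwmsm, mhswhhhmh, mhw
Count: 12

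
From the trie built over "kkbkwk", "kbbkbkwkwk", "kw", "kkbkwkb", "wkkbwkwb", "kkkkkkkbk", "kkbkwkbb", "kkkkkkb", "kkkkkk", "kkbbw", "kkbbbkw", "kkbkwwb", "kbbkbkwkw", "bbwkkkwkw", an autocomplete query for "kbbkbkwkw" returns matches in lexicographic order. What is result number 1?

Words with prefix "kbbkbkwkw", in lexicographic order: "kbbkbkwkw", "kbbkbkwkwk"
Position 1: kbbkbkwkw

kbbkbkwkw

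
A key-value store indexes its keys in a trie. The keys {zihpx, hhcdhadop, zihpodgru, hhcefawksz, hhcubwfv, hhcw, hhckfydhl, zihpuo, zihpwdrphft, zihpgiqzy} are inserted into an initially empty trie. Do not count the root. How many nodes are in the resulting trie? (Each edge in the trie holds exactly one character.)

Count nodes per top-level branch (shared prefixes stored once):
  'h'-branch (hhcdhadop, hhcefawksz, hhckfydhl, hhcubwfv, hhcw): 28 nodes
  'z'-branch (zihpgiqzy, zihpodgru, zihpuo, zihpwdrphft, zihpx): 24 nodes
Sum: 52

52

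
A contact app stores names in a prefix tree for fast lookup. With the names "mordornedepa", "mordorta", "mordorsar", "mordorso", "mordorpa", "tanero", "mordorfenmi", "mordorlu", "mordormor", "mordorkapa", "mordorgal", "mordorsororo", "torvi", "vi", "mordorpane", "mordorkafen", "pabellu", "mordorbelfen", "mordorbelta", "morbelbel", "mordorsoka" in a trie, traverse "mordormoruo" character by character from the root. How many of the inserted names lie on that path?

Traverse "mordormoruo" character by character; count nodes along the way that are marked as word ends.
Prefixes of the query that are stored words: "mordormor"
Count: 1

1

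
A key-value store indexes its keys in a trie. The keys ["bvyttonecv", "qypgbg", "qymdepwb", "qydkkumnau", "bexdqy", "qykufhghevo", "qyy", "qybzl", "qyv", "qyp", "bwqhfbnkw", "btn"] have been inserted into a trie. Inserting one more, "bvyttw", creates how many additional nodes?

1

"bvytt" is already a path in the trie; the remaining "w" must be added.
Each of the 1 remaining characters creates one node.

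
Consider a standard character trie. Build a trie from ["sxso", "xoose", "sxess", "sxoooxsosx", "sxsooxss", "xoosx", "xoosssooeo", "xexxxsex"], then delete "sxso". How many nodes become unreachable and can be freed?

0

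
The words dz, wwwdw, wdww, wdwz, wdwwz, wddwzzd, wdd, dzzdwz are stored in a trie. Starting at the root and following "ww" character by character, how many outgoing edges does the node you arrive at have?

The children of the "ww" node are the distinct next characters among strings starting with "ww".
Characters that immediately follow "ww" among the stored strings: {w}.
That node has 1 child edge.

1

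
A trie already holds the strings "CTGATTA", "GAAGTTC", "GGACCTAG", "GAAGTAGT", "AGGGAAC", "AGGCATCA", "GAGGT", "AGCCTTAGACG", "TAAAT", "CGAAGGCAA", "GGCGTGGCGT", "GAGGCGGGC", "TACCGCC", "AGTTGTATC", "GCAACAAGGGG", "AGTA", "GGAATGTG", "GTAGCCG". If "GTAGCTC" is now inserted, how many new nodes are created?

2

Walking "GTAGCTC" from the root, the first 5 characters ("GTAGC") follow existing edges; "T" is the first miss.
Each of the 2 remaining characters creates one node.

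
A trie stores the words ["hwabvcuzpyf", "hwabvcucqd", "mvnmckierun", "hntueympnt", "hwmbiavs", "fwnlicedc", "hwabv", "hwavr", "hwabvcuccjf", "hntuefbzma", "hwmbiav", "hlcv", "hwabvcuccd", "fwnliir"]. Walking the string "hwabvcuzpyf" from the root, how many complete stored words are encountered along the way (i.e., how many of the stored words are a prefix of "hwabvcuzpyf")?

2

Check each prefix of "hwabvcuzpyf" against the stored set — each match is an end-marker on the path.
Prefixes of the query that are stored words: "hwabv", "hwabvcuzpyf"
Count: 2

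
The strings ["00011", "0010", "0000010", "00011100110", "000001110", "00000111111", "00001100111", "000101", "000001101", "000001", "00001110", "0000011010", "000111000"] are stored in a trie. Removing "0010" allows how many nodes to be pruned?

2

Walk "0010" from the leaf back toward the root, removing each node that no remaining word uses.
The suffix "10" (2 nodes) is used only by "0010"; the node for "00" still has the child "0", so pruning stops there.
Nodes removed: 2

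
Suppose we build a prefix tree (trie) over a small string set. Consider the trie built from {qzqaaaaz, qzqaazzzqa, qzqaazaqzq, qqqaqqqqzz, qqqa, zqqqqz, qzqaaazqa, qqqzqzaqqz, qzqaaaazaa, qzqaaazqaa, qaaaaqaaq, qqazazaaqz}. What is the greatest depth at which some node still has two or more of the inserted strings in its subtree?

9

Equivalently: take the maximum, over all pairs, of their longest common prefix length.
e.g. "qzqaaazqa" and "qzqaaazqaa" share the prefix "qzqaaazqa" of length 9; no pair shares a longer one.
Longest shared-prefix length: 9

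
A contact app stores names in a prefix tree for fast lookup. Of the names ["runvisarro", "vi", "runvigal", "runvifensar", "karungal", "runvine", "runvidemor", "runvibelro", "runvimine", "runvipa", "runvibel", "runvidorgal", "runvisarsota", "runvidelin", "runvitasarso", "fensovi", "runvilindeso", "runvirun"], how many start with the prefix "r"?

15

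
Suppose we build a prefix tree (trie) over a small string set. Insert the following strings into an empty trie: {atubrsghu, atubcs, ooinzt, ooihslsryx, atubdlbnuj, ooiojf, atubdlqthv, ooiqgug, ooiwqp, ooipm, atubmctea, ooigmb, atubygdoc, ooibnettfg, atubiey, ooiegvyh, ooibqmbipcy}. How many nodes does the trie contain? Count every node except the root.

81

For each word, the new-node count is its length minus the longest prefix already in the trie:
  "atubrsghu" → 9 new (a, t, u, b, r, s, g, h, u)
  "atubcs" → prefix "atub" already present; 2 new (c, s)
  "ooinzt" → 6 new (o, o, i, n, z, t)
  "ooihslsryx" → prefix "ooi" already present; 7 new (h, s, l, s, r, y, x)
  "atubdlbnuj" → prefix "atub" already present; 6 new (d, l, b, n, u, j)
  "ooiojf" → prefix "ooi" already present; 3 new (o, j, f)
  "atubdlqthv" → prefix "atubdl" already present; 4 new (q, t, h, v)
  "ooiqgug" → prefix "ooi" already present; 4 new (q, g, u, g)
  "ooiwqp" → prefix "ooi" already present; 3 new (w, q, p)
  "ooipm" → prefix "ooi" already present; 2 new (p, m)
  "atubmctea" → prefix "atub" already present; 5 new (m, c, t, e, a)
  "ooigmb" → prefix "ooi" already present; 3 new (g, m, b)
  "atubygdoc" → prefix "atub" already present; 5 new (y, g, d, o, c)
  "ooibnettfg" → prefix "ooi" already present; 7 new (b, n, e, t, t, f, g)
  "atubiey" → prefix "atub" already present; 3 new (i, e, y)
  "ooiegvyh" → prefix "ooi" already present; 5 new (e, g, v, y, h)
  "ooibqmbipcy" → prefix "ooib" already present; 7 new (q, m, b, i, p, c, y)
Total nodes = 9 + 2 + 6 + 7 + 6 + 3 + 4 + 4 + 3 + 2 + 5 + 3 + 5 + 7 + 3 + 5 + 7 = 81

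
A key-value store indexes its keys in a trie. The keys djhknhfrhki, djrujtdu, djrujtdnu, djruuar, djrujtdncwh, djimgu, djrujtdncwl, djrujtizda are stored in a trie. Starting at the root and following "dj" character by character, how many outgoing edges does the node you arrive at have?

3

Walk "dj" from the root, arriving at one node.
Characters that immediately follow "dj" among the stored strings: {h, i, r}.
That node has 3 child edges.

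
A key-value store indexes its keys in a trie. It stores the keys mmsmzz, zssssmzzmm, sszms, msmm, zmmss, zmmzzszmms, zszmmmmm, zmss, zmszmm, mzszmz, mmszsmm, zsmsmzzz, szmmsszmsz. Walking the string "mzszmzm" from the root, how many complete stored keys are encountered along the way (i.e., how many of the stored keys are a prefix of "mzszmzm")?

1

Traverse "mzszmzm" character by character; count nodes along the way that are marked as word ends.
Prefixes of the query that are stored words: "mzszmz"
Count: 1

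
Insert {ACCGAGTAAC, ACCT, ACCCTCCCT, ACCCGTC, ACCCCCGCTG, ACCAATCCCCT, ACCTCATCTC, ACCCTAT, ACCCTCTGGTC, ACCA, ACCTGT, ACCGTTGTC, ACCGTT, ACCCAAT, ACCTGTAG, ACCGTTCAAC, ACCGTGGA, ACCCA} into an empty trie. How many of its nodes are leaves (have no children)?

13

A leaf is a node with no children — equivalently, the end of a word that is not a proper prefix of any other stored word.
Those words: "ACCAATCCCCT", "ACCCAAT", "ACCCCCGCTG", "ACCCGTC", "ACCCTAT", "ACCCTCCCT", "ACCCTCTGGTC", "ACCGAGTAAC", "ACCGTGGA", "ACCGTTCAAC", "ACCGTTGTC", "ACCTCATCTC", "ACCTGTAG"
Leaf count: 13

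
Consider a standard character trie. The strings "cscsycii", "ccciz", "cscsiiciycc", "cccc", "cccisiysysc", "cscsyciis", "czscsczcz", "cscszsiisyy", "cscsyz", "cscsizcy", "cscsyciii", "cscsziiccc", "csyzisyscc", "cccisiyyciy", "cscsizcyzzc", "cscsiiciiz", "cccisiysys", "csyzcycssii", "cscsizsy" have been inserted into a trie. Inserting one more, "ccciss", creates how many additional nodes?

"cccis" is already a path in the trie; the remaining "s" must be added.
So 6 − 5 = 1 new nodes.

1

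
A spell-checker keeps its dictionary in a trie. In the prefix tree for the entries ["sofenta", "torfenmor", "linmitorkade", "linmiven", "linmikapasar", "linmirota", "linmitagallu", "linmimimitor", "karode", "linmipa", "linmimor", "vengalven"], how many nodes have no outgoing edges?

A leaf is a node with no children — equivalently, the end of a word that is not a proper prefix of any other stored word.
Those words: "karode", "linmikapasar", "linmimimitor", "linmimor", "linmipa", "linmirota", "linmitagallu", "linmitorkade", "linmiven", "sofenta", "torfenmor", "vengalven"
Leaf count: 12

12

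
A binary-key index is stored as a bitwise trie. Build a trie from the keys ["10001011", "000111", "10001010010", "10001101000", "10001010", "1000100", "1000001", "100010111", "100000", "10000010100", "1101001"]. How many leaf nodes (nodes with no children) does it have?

7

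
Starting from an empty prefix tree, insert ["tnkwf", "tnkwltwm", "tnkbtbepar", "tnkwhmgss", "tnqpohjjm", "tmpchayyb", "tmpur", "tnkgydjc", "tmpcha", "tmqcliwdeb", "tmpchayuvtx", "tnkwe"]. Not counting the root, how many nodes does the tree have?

56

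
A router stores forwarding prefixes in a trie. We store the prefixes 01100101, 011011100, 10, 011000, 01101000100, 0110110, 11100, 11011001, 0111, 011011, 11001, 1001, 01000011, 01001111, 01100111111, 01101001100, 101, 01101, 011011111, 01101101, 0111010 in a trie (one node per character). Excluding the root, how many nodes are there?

Trace insertions, counting only characters that open a new branch:
  "01100101" → 8 new (0, 1, 1, 0, 0, 1, 0, 1)
  "011011100" → prefix "0110" already present; 5 new (1, 1, 1, 0, 0)
  "10" → 2 new (1, 0)
  "011000" → prefix "01100" already present; 1 new (0)
  "01101000100" → prefix "01101" already present; 6 new (0, 0, 0, 1, 0, 0)
  "0110110" → prefix "011011" already present; 1 new (0)
  "11100" → prefix "1" already present; 4 new (1, 1, 0, 0)
  "11011001" → prefix "11" already present; 6 new (0, 1, 1, 0, 0, 1)
  "0111" → prefix "011" already present; 1 new (1)
  "011011" → prefix "011011" already present; 0 new (none)
  "11001" → prefix "110" already present; 2 new (0, 1)
  "1001" → prefix "10" already present; 2 new (0, 1)
  "01000011" → prefix "01" already present; 6 new (0, 0, 0, 0, 1, 1)
  "01001111" → prefix "0100" already present; 4 new (1, 1, 1, 1)
  "01100111111" → prefix "011001" already present; 5 new (1, 1, 1, 1, 1)
  "01101001100" → prefix "0110100" already present; 4 new (1, 1, 0, 0)
  "101" → prefix "10" already present; 1 new (1)
  "01101" → prefix "01101" already present; 0 new (none)
  "011011111" → prefix "0110111" already present; 2 new (1, 1)
  "01101101" → prefix "0110110" already present; 1 new (1)
  "0111010" → prefix "0111" already present; 3 new (0, 1, 0)
Total nodes = 8 + 5 + 2 + 1 + 6 + 1 + 4 + 6 + 1 + 0 + 2 + 2 + 6 + 4 + 5 + 4 + 1 + 0 + 2 + 1 + 3 = 64

64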